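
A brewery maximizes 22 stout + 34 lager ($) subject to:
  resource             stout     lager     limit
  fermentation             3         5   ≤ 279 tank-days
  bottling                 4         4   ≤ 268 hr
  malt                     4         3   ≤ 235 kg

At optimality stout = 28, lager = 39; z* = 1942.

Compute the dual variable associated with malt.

At the optimum: fermentation uses 279 of 279 (binding); bottling uses 268 of 268 (binding); malt uses 229 of 235 (slack = 6).
Slack constraints have shadow price 0 (complementary slackness).
Dual feasibility on the basic columns requires 3·y_fermentation + 4·y_bottling = 22, 5·y_fermentation + 4·y_bottling = 34.
Solving: y_fermentation = 6, y_bottling = 1.
Shadow price of malt = 0.

0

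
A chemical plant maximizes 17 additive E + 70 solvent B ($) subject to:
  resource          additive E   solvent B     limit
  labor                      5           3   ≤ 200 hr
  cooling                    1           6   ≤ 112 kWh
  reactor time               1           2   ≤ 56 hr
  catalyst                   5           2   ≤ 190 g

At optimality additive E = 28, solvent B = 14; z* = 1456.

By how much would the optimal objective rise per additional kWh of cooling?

At the optimum: labor uses 182 of 200 (slack = 18); cooling uses 112 of 112 (binding); reactor time uses 56 of 56 (binding); catalyst uses 168 of 190 (slack = 22).
Since labor, catalyst are not tight, their duals are 0.
Dual feasibility on the basic columns requires 1·y_cooling + 1·y_reactor time = 17, 6·y_cooling + 2·y_reactor time = 70.
Solving: y_cooling = 9, y_reactor time = 8.
Shadow price of cooling = 9.

9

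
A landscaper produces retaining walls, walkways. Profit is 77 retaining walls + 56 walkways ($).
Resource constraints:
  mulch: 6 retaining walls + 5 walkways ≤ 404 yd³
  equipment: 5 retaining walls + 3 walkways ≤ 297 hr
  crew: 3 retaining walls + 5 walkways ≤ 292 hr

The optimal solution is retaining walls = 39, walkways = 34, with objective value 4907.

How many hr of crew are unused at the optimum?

5

crew used = 3·39 + 5·34 = 287; slack = 292 − 287 = 5.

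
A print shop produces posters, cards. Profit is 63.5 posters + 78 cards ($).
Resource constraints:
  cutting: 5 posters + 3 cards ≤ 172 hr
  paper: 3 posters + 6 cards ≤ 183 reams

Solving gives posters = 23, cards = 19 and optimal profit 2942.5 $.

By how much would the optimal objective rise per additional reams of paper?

At the optimum: cutting uses 172 of 172 (binding); paper uses 183 of 183 (binding).
From A_Bᵀ y = c: 5·y_cutting + 3·y_paper = 63.5; 3·y_cutting + 6·y_paper = 78.
This yields shadow prices y_cutting = 7, y_paper = 9.5.
Shadow price of paper = 9.5.

9.5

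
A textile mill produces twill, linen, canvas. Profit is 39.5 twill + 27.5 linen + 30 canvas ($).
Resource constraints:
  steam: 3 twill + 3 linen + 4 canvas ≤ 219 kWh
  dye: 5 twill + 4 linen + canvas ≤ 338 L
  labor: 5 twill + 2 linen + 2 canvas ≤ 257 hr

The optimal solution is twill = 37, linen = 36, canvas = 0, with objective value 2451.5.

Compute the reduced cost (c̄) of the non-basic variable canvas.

-4

Binding: steam and labor. Non-binding: dye (9 unused).
Since dye is not tight, its dual is 0.
Dual feasibility on the basic columns requires 3·y_steam + 5·y_labor = 39.5, 3·y_steam + 2·y_labor = 27.5.
→ y_steam = 6.5 and y_labor = 4.
Reduced cost of canvas: c₃ − yᵀa₃ = 30 − (6.5·4 + 4·2) = 30 − 34 = -4.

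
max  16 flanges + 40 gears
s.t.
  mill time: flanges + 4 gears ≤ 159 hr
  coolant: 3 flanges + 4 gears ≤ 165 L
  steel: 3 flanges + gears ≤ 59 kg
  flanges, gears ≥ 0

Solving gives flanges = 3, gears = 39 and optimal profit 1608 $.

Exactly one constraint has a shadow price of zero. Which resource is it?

steel

mill time: 159/159 (binding)
coolant: 165/165 (binding)
steel: 48/59 (slack 11)
By complementary slackness, a constraint with positive slack has shadow price 0 → steel.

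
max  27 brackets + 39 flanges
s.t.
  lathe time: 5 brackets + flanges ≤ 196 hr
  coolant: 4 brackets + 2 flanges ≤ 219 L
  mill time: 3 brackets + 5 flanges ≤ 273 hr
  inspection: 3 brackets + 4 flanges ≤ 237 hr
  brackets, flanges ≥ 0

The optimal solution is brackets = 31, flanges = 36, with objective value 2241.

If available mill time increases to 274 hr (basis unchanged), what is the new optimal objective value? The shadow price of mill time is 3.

Δb = 1, so new z* = 2241 + (3)·(1) = 2241 + 3 = 2244.

2244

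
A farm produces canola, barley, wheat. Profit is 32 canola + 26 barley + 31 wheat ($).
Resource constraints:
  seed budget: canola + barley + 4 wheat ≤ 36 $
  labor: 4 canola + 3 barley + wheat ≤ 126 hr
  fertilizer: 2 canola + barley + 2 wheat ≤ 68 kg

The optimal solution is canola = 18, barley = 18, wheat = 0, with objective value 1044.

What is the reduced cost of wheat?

-7

Check each constraint at x*: seed budget 36/36 (tight); labor 126/126 (tight); fertilizer 54/68 (slack 14).
Since fertilizer is not tight, its dual is 0.
Dual feasibility on the basic columns requires 1·y_seed budget + 4·y_labor = 32, 1·y_seed budget + 3·y_labor = 26.
Solving: y_seed budget = 8, y_labor = 6.
Reduced cost of wheat: c₃ − yᵀa₃ = 31 − (8·4 + 6·1) = 31 − 38 = -7.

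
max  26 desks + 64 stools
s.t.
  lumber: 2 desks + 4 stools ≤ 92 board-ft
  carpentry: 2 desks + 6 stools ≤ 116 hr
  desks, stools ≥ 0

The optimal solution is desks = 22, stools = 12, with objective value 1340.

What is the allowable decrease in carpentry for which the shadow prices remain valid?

24

Binding constraints: lumber, carpentry. The basis is B = [[2,4],[2,6]] with det 4.
Per unit decrease in carpentry, x* moves by d = (1, -0.5).
The basis stays optimal until stools reaches 0; allowable decrease = 24 hr.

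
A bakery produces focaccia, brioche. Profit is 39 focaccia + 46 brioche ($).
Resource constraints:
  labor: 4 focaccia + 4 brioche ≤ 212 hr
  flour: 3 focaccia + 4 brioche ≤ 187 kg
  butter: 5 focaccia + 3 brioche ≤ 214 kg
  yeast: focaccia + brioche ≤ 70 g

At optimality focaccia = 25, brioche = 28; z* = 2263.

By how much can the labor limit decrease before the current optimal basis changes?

Binding constraints: labor, flour. The basis is B = [[4,4],[3,4]] with det 4.
Per unit decrease in labor, x* moves by d = (-1, 0.75).
The basis stays optimal until focaccia reaches 0; allowable decrease = 25 hr.

25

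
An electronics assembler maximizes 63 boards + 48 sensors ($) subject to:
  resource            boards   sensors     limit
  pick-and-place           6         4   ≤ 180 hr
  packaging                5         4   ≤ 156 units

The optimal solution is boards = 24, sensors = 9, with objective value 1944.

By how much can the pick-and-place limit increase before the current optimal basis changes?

Binding constraints: pick-and-place, packaging. The basis is B = [[6,4],[5,4]] with det 4.
Per unit increase in pick-and-place, x* moves by d = (1, -1.25).
The basis stays optimal until sensors reaches 0; allowable increase = 7.2 hr.

7.2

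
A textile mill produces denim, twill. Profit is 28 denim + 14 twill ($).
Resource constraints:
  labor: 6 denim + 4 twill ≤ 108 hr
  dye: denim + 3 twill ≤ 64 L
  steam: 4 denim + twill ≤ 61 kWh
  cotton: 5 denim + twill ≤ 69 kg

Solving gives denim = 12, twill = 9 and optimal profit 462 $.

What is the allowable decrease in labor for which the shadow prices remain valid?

25.2

Binding constraints: labor, cotton. The basis is B = [[6,4],[5,1]] with det -14.
Per unit decrease in labor, x* moves by d = (0.0714, -0.3571).
The basis stays optimal until twill reaches 0; allowable decrease = 25.2 hr.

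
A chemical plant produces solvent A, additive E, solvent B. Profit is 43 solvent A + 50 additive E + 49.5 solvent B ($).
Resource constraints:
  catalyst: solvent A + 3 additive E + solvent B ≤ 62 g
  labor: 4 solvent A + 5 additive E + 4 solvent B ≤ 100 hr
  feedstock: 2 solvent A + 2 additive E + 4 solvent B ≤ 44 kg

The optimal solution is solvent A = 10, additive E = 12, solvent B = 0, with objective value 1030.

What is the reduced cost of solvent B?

-8.5

Binding: labor and feedstock. Non-binding: catalyst (16 unused).
By complementary slackness, y = 0 for the non-binding constraint.
The binding rows give the dual system: 4·y_labor + 2·y_feedstock = 43 and 5·y_labor + 2·y_feedstock = 50.
Solving: y_labor = 7, y_feedstock = 7.5.
Reduced cost of solvent B: c₃ − yᵀa₃ = 49.5 − (7·4 + 7.5·4) = 49.5 − 58 = -8.5.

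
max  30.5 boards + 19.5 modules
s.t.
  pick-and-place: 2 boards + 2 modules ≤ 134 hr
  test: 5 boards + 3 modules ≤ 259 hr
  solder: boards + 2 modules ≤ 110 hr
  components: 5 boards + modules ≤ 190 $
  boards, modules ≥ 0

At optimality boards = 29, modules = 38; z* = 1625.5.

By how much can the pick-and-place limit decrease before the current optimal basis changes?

Binding constraints: pick-and-place, test. The basis is B = [[2,2],[5,3]] with det -4.
Per unit decrease in pick-and-place, x* moves by d = (0.75, -1.25).
The basis stays optimal until components becomes binding; allowable decrease = 2.8 hr.

2.8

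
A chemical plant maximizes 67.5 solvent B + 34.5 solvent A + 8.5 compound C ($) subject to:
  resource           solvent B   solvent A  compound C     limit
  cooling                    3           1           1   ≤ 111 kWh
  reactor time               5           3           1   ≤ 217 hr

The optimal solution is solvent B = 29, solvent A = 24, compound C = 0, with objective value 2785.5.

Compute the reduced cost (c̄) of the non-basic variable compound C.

-8

At the optimum: cooling uses 111 of 111 (binding); reactor time uses 217 of 217 (binding).
The binding rows give the dual system: 3·y_cooling + 5·y_reactor time = 67.5 and 1·y_cooling + 3·y_reactor time = 34.5.
Solving: y_cooling = 7.5, y_reactor time = 9.
Reduced cost of compound C: c₃ − yᵀa₃ = 8.5 − (7.5·1 + 9·1) = 8.5 − 16.5 = -8.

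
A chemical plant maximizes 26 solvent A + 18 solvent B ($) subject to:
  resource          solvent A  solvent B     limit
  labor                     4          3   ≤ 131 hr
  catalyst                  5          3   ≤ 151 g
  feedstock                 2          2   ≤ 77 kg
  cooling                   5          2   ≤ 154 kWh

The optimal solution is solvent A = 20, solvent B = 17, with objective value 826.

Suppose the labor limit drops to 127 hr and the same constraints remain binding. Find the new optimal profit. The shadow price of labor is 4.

Δb = -4, so new z* = 826 + (4)·(-4) = 826 − 16 = 810.

810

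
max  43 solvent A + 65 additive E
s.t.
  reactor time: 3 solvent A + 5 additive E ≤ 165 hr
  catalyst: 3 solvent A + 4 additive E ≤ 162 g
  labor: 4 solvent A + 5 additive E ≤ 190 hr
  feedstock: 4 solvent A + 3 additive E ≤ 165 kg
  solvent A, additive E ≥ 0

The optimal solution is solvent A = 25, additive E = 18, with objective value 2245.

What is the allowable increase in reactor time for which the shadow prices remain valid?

25

Binding constraints: reactor time, labor. The basis is B = [[3,5],[4,5]] with det -5.
Per unit increase in reactor time, x* moves by d = (-1, 0.8).
The basis stays optimal until solvent A reaches 0; allowable increase = 25 hr.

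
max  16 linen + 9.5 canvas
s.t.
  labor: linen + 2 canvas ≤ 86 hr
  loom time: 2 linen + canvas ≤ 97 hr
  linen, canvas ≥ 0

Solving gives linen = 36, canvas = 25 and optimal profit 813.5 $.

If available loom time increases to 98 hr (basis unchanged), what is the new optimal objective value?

821

At the optimum: labor uses 86 of 86 (binding); loom time uses 97 of 97 (binding).
Dual feasibility on the basic columns requires 1·y_labor + 2·y_loom time = 16, 2·y_labor + 1·y_loom time = 9.5.
Solving: y_labor = 1, y_loom time = 7.5.
Δz = y_loom time·Δb = 7.5 × (1) = 7.5, so new z* = 813.5 + 7.5 = 821.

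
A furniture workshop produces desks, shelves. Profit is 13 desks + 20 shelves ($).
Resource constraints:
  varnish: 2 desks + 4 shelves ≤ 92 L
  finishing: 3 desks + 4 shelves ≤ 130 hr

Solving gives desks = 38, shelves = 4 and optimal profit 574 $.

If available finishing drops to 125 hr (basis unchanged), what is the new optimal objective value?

559

Both varnish and finishing are binding at x*.
The binding rows give the dual system: 2·y_varnish + 3·y_finishing = 13 and 4·y_varnish + 4·y_finishing = 20.
This yields shadow prices y_varnish = 2, y_finishing = 3.
Δz = y_finishing·Δb = 3 × (-5) = -15, so new z* = 574 − 15 = 559.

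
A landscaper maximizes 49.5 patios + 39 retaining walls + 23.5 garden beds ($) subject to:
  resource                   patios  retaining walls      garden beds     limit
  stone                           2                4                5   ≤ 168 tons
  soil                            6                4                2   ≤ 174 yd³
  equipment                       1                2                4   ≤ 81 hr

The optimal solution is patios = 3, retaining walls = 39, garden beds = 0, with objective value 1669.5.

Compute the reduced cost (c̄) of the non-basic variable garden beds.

Binding: soil and equipment. Non-binding: stone (6 unused).
Since stone is not tight, its dual is 0.
From A_Bᵀ y = c: 6·y_soil + 1·y_equipment = 49.5; 4·y_soil + 2·y_equipment = 39.
Solving: y_soil = 7.5, y_equipment = 4.5.
Reduced cost of garden beds: c₃ − yᵀa₃ = 23.5 − (7.5·2 + 4.5·4) = 23.5 − 33 = -9.5.

-9.5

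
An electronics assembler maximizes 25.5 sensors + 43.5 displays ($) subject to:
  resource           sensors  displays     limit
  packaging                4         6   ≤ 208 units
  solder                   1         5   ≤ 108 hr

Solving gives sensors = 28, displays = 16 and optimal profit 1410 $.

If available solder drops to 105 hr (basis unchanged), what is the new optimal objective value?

Check each constraint at x*: packaging 208/208 (tight); solder 108/108 (tight).
The binding rows give the dual system: 4·y_packaging + 1·y_solder = 25.5 and 6·y_packaging + 5·y_solder = 43.5.
→ y_packaging = 6 and y_solder = 1.5.
Δz = y_solder·Δb = 1.5 × (-3) = -4.5, so new z* = 1410 − 4.5 = 1405.5.

1405.5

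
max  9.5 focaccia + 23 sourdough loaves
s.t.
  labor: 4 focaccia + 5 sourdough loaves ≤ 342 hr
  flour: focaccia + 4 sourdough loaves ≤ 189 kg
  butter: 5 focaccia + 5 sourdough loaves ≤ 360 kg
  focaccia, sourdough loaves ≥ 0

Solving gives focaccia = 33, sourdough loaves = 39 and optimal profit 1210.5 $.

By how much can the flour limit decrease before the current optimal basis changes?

Binding constraints: flour, butter. The basis is B = [[1,4],[5,5]] with det -15.
Per unit decrease in flour, x* moves by d = (0.3333, -0.3333).
The basis stays optimal until sourdough loaves reaches 0; allowable decrease = 117 kg.

117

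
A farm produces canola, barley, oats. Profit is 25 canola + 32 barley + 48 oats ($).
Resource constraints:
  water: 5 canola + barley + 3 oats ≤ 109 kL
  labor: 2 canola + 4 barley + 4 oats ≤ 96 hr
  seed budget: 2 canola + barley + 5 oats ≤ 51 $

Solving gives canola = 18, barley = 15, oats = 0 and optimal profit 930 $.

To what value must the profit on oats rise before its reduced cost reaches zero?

Check each constraint at x*: water 105/109 (slack 4); labor 96/96 (tight); seed budget 51/51 (tight).
Slack constraints have shadow price 0 (complementary slackness).
From A_Bᵀ y = c: 2·y_labor + 2·y_seed budget = 25; 4·y_labor + 1·y_seed budget = 32.
This yields shadow prices y_labor = 6.5, y_seed budget = 6.
oats enters the basis when its profit ≥ yᵀa₃ = 6.5·4 + 6·5 = 56.

56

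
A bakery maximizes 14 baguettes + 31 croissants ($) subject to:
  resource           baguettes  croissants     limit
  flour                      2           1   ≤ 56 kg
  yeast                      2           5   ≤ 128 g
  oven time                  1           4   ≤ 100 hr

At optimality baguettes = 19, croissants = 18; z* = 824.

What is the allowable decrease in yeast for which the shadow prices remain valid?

72

Binding constraints: flour, yeast. The basis is B = [[2,1],[2,5]] with det 8.
Per unit decrease in yeast, x* moves by d = (0.125, -0.25).
The basis stays optimal until croissants reaches 0; allowable decrease = 72 g.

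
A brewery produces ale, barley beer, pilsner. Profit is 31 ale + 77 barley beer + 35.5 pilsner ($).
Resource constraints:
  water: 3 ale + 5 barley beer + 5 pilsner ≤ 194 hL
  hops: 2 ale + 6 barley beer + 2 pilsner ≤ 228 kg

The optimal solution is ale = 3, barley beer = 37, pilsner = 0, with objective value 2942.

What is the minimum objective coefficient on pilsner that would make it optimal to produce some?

At the optimum: water uses 194 of 194 (binding); hops uses 228 of 228 (binding).
The binding rows give the dual system: 3·y_water + 2·y_hops = 31 and 5·y_water + 6·y_hops = 77.
→ y_water = 4 and y_hops = 9.5.
pilsner enters the basis when its profit ≥ yᵀa₃ = 4·5 + 9.5·2 = 39.

39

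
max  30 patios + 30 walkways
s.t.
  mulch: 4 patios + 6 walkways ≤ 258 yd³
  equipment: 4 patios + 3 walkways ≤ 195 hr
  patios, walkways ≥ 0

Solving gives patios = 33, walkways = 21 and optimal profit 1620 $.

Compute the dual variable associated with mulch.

2.5

Both mulch and equipment are binding at x*.
The binding rows give the dual system: 4·y_mulch + 4·y_equipment = 30 and 6·y_mulch + 3·y_equipment = 30.
Solving: y_mulch = 2.5, y_equipment = 5.
Shadow price of mulch = 2.5.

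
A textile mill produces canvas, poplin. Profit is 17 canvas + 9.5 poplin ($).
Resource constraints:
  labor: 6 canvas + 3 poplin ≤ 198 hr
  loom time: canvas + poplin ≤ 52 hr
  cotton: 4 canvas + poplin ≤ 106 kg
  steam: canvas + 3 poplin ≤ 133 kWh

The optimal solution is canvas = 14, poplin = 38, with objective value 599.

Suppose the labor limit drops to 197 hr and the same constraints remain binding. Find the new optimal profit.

Check each constraint at x*: labor 198/198 (tight); loom time 52/52 (tight); cotton 94/106 (slack 12); steam 128/133 (slack 5).
Since cotton, steam are not tight, their duals are 0.
From A_Bᵀ y = c: 6·y_labor + 1·y_loom time = 17; 3·y_labor + 1·y_loom time = 9.5.
Solving: y_labor = 2.5, y_loom time = 2.
Δz = y_labor·Δb = 2.5 × (-1) = -2.5, so new z* = 599 − 2.5 = 596.5.

596.5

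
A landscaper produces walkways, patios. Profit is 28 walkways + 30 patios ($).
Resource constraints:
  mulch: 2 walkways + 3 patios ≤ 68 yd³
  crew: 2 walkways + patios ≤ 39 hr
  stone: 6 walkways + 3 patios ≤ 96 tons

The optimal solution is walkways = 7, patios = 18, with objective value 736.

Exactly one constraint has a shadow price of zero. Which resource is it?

crew

mulch: 68/68 (binding)
crew: 32/39 (slack 7)
stone: 96/96 (binding)
By complementary slackness, a constraint with positive slack has shadow price 0 → crew.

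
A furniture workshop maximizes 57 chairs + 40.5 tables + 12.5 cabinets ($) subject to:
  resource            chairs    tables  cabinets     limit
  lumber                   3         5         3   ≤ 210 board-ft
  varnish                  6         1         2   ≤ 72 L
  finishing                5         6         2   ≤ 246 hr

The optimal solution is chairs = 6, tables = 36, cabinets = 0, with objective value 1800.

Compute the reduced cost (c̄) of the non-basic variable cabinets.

Binding: varnish and finishing. Non-binding: lumber (12 unused).
By complementary slackness, y = 0 for the non-binding constraint.
The binding rows give the dual system: 6·y_varnish + 5·y_finishing = 57 and 1·y_varnish + 6·y_finishing = 40.5.
This yields shadow prices y_varnish = 4.5, y_finishing = 6.
Reduced cost of cabinets: c₃ − yᵀa₃ = 12.5 − (4.5·2 + 6·2) = 12.5 − 21 = -8.5.

-8.5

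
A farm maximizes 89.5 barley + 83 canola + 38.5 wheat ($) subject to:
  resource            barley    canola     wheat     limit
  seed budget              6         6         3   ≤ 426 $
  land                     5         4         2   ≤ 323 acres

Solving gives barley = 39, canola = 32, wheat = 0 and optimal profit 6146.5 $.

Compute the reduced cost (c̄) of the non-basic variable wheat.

-3

At the optimum: seed budget uses 426 of 426 (binding); land uses 323 of 323 (binding).
Dual feasibility on the basic columns requires 6·y_seed budget + 5·y_land = 89.5, 6·y_seed budget + 4·y_land = 83.
This yields shadow prices y_seed budget = 9.5, y_land = 6.5.
Reduced cost of wheat: c₃ − yᵀa₃ = 38.5 − (9.5·3 + 6.5·2) = 38.5 − 41.5 = -3.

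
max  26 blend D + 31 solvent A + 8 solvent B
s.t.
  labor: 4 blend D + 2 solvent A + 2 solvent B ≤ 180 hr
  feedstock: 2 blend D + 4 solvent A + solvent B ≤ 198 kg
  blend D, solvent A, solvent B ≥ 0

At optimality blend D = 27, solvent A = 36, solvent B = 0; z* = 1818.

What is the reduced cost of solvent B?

-5

At the optimum: labor uses 180 of 180 (binding); feedstock uses 198 of 198 (binding).
The binding rows give the dual system: 4·y_labor + 2·y_feedstock = 26 and 2·y_labor + 4·y_feedstock = 31.
→ y_labor = 3.5 and y_feedstock = 6.
Reduced cost of solvent B: c₃ − yᵀa₃ = 8 − (3.5·2 + 6·1) = 8 − 13 = -5.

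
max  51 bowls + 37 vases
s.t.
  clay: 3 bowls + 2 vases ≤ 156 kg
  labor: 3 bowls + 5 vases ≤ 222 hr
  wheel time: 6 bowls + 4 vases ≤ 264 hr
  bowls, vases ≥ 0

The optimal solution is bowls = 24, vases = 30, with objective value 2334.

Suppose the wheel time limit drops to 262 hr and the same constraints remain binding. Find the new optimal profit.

Binding: labor and wheel time. Non-binding: clay (24 unused).
By complementary slackness, y = 0 for the non-binding constraint.
From A_Bᵀ y = c: 3·y_labor + 6·y_wheel time = 51; 5·y_labor + 4·y_wheel time = 37.
→ y_labor = 1 and y_wheel time = 8.
Δz = y_wheel time·Δb = 8 × (-2) = -16, so new z* = 2334 − 16 = 2318.

2318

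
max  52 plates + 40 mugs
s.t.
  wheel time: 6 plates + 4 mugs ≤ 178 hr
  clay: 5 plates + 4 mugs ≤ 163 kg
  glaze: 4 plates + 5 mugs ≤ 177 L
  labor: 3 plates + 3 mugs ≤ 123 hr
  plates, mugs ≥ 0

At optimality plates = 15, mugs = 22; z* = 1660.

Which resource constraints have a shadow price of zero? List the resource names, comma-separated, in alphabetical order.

wheel time: 178/178 (binding)
clay: 163/163 (binding)
glaze: 170/177 (slack 7)
labor: 111/123 (slack 12)
By complementary slackness, a constraint with positive slack has shadow price 0 → glaze, labor.

glaze, labor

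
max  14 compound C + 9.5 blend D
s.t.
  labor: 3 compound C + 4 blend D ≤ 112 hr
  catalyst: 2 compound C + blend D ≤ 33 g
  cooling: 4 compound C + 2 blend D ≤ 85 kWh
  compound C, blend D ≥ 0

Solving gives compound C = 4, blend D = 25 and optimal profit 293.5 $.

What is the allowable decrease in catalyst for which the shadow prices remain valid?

5

Binding constraints: labor, catalyst. The basis is B = [[3,4],[2,1]] with det -5.
Per unit decrease in catalyst, x* moves by d = (-0.8, 0.6).
The basis stays optimal until compound C reaches 0; allowable decrease = 5 g.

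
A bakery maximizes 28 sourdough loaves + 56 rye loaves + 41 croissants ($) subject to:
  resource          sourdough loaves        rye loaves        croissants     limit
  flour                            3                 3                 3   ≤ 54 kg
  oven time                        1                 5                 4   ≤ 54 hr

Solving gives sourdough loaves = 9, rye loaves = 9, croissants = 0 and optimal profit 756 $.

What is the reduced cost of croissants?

Check each constraint at x*: flour 54/54 (tight); oven time 54/54 (tight).
Dual feasibility on the basic columns requires 3·y_flour + 1·y_oven time = 28, 3·y_flour + 5·y_oven time = 56.
Solving: y_flour = 7, y_oven time = 7.
Reduced cost of croissants: c₃ − yᵀa₃ = 41 − (7·3 + 7·4) = 41 − 49 = -8.

-8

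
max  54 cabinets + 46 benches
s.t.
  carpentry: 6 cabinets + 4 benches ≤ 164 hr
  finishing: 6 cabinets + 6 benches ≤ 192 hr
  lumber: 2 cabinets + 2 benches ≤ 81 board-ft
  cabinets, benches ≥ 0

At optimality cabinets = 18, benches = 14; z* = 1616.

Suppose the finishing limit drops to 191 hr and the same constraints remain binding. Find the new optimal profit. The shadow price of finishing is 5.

1611

Δb = -1, so new z* = 1616 + (5)·(-1) = 1616 − 5 = 1611.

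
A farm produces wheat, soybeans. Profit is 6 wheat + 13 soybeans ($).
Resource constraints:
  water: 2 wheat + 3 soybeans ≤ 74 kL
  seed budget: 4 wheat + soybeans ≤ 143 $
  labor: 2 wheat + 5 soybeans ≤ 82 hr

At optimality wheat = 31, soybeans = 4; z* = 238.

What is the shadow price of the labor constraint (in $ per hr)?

2

At the optimum: water uses 74 of 74 (binding); seed budget uses 128 of 143 (slack = 15); labor uses 82 of 82 (binding).
By complementary slackness, y = 0 for the non-binding constraint.
Dual feasibility on the basic columns requires 2·y_water + 2·y_labor = 6, 3·y_water + 5·y_labor = 13.
Solving: y_water = 1, y_labor = 2.
Shadow price of labor = 2.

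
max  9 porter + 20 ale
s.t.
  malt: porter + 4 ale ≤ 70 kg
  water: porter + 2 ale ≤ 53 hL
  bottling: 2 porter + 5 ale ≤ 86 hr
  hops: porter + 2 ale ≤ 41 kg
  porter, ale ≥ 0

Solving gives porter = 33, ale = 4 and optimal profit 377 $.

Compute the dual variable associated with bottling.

2

Check each constraint at x*: malt 49/70 (slack 21); water 41/53 (slack 12); bottling 86/86 (tight); hops 41/41 (tight).
Since malt, water are not tight, their duals are 0.
From A_Bᵀ y = c: 2·y_bottling + 1·y_hops = 9; 5·y_bottling + 2·y_hops = 20.
Solving: y_bottling = 2, y_hops = 5.
Shadow price of bottling = 2.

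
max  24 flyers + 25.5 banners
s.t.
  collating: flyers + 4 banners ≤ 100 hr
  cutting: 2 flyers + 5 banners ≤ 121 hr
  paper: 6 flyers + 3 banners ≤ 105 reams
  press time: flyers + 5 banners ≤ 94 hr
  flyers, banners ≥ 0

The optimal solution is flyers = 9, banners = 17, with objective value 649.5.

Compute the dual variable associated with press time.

3

At the optimum: collating uses 77 of 100 (slack = 23); cutting uses 103 of 121 (slack = 18); paper uses 105 of 105 (binding); press time uses 94 of 94 (binding).
Since collating, cutting are not tight, their duals are 0.
The binding rows give the dual system: 6·y_paper + 1·y_press time = 24 and 3·y_paper + 5·y_press time = 25.5.
This yields shadow prices y_paper = 3.5, y_press time = 3.
Shadow price of press time = 3.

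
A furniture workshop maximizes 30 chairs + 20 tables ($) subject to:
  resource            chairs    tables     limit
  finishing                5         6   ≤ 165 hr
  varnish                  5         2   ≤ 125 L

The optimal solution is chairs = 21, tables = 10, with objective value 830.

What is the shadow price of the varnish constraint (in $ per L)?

4

Both finishing and varnish are binding at x*.
Dual feasibility on the basic columns requires 5·y_finishing + 5·y_varnish = 30, 6·y_finishing + 2·y_varnish = 20.
Solving: y_finishing = 2, y_varnish = 4.
Shadow price of varnish = 4.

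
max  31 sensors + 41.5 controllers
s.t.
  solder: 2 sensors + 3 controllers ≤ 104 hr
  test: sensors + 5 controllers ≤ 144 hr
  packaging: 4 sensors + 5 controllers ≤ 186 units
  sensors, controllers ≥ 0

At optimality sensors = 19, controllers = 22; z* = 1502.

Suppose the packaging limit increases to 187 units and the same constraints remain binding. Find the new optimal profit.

Binding: solder and packaging. Non-binding: test (15 unused).
By complementary slackness, y = 0 for the non-binding constraint.
Dual feasibility on the basic columns requires 2·y_solder + 4·y_packaging = 31, 3·y_solder + 5·y_packaging = 41.5.
This yields shadow prices y_solder = 5.5, y_packaging = 5.
Δz = y_packaging·Δb = 5 × (1) = 5, so new z* = 1502 + 5 = 1507.

1507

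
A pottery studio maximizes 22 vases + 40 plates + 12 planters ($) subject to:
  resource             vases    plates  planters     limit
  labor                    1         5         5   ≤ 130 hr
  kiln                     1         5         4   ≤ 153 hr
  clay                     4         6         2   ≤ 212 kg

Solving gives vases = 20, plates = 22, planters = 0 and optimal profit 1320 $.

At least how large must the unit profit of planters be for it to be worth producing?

20

Binding: labor and clay. Non-binding: kiln (23 unused).
Slack constraints have shadow price 0 (complementary slackness).
From A_Bᵀ y = c: 1·y_labor + 4·y_clay = 22; 5·y_labor + 6·y_clay = 40.
This yields shadow prices y_labor = 2, y_clay = 5.
planters enters the basis when its profit ≥ yᵀa₃ = 2·5 + 5·2 = 20.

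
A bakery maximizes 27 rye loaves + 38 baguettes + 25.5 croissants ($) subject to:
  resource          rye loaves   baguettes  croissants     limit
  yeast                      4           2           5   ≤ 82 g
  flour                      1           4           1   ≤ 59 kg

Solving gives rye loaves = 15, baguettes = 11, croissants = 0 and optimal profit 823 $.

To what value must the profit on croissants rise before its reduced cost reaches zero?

Check each constraint at x*: yeast 82/82 (tight); flour 59/59 (tight).
From A_Bᵀ y = c: 4·y_yeast + 1·y_flour = 27; 2·y_yeast + 4·y_flour = 38.
This yields shadow prices y_yeast = 5, y_flour = 7.
croissants enters the basis when its profit ≥ yᵀa₃ = 5·5 + 7·1 = 32.

32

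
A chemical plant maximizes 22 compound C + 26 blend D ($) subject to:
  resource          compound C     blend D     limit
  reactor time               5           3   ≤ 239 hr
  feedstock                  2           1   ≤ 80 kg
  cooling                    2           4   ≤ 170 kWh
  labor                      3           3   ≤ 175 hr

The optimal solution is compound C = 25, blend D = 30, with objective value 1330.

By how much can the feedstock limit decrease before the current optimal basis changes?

37.5

Binding constraints: feedstock, cooling. The basis is B = [[2,1],[2,4]] with det 6.
Per unit decrease in feedstock, x* moves by d = (-0.6667, 0.3333).
The basis stays optimal until compound C reaches 0; allowable decrease = 37.5 kg.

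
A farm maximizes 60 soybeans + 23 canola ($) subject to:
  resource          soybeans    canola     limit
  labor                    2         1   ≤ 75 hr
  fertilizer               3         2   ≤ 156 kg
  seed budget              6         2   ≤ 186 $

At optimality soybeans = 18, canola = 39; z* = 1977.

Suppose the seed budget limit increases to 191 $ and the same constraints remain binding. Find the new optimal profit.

2012

At the optimum: labor uses 75 of 75 (binding); fertilizer uses 132 of 156 (slack = 24); seed budget uses 186 of 186 (binding).
Slack constraints have shadow price 0 (complementary slackness).
From A_Bᵀ y = c: 2·y_labor + 6·y_seed budget = 60; 1·y_labor + 2·y_seed budget = 23.
This yields shadow prices y_labor = 9, y_seed budget = 7.
Δz = y_seed budget·Δb = 7 × (5) = 35, so new z* = 1977 + 35 = 2012.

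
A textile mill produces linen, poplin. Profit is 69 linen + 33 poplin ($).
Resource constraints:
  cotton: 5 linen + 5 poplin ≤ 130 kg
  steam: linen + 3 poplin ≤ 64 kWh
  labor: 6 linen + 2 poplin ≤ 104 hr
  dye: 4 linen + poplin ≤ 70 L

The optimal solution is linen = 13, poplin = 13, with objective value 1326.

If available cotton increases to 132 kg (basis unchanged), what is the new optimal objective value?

1332

Binding: cotton and labor. Non-binding: steam (12 unused), dye (5 unused).
Since steam, dye are not tight, their duals are 0.
From A_Bᵀ y = c: 5·y_cotton + 6·y_labor = 69; 5·y_cotton + 2·y_labor = 33.
This yields shadow prices y_cotton = 3, y_labor = 9.
Δz = y_cotton·Δb = 3 × (2) = 6, so new z* = 1326 + 6 = 1332.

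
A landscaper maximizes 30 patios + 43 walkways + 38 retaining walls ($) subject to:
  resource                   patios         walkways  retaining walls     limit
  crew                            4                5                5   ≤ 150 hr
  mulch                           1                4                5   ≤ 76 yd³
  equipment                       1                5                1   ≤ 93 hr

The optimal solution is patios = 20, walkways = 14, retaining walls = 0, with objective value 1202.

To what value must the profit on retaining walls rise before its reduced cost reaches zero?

45

At the optimum: crew uses 150 of 150 (binding); mulch uses 76 of 76 (binding); equipment uses 90 of 93 (slack = 3).
By complementary slackness, y = 0 for the non-binding constraint.
The binding rows give the dual system: 4·y_crew + 1·y_mulch = 30 and 5·y_crew + 4·y_mulch = 43.
→ y_crew = 7 and y_mulch = 2.
retaining walls enters the basis when its profit ≥ yᵀa₃ = 7·5 + 2·5 = 45.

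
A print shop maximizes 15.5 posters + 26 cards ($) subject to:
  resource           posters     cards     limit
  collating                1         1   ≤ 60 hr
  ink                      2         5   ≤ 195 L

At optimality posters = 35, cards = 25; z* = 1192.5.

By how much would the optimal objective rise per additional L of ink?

3.5

Both collating and ink are binding at x*.
From A_Bᵀ y = c: 1·y_collating + 2·y_ink = 15.5; 1·y_collating + 5·y_ink = 26.
→ y_collating = 8.5 and y_ink = 3.5.
Shadow price of ink = 3.5.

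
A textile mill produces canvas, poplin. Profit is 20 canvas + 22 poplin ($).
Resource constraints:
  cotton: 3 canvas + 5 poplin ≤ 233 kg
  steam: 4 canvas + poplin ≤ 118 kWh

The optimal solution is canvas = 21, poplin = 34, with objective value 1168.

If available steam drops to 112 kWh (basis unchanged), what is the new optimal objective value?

1156

At the optimum: cotton uses 233 of 233 (binding); steam uses 118 of 118 (binding).
The binding rows give the dual system: 3·y_cotton + 4·y_steam = 20 and 5·y_cotton + 1·y_steam = 22.
Solving: y_cotton = 4, y_steam = 2.
Δz = y_steam·Δb = 2 × (-6) = -12, so new z* = 1168 − 12 = 1156.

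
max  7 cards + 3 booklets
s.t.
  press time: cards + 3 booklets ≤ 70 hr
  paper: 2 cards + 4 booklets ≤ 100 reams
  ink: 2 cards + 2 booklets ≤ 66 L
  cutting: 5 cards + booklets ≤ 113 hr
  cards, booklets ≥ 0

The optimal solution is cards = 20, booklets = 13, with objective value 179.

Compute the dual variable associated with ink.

Binding: ink and cutting. Non-binding: press time (11 unused), paper (8 unused).
Since press time, paper are not tight, their duals are 0.
The binding rows give the dual system: 2·y_ink + 5·y_cutting = 7 and 2·y_ink + 1·y_cutting = 3.
Solving: y_ink = 1, y_cutting = 1.
Shadow price of ink = 1.

1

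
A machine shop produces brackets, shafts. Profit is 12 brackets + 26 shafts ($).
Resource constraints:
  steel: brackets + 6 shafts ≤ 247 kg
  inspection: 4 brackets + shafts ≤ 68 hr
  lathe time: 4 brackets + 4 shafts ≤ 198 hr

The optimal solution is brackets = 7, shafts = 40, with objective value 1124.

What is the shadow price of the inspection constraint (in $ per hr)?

Binding: steel and inspection. Non-binding: lathe time (10 unused).
Since lathe time is not tight, its dual is 0.
Dual feasibility on the basic columns requires 1·y_steel + 4·y_inspection = 12, 6·y_steel + 1·y_inspection = 26.
This yields shadow prices y_steel = 4, y_inspection = 2.
Shadow price of inspection = 2.

2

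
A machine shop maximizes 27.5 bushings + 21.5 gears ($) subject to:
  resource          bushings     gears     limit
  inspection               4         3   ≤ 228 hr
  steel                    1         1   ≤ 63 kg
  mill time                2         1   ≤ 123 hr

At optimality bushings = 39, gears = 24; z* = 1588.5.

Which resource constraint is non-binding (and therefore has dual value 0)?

mill time

inspection: 228/228 (binding)
steel: 63/63 (binding)
mill time: 102/123 (slack 21)
By complementary slackness, a constraint with positive slack has shadow price 0 → mill time.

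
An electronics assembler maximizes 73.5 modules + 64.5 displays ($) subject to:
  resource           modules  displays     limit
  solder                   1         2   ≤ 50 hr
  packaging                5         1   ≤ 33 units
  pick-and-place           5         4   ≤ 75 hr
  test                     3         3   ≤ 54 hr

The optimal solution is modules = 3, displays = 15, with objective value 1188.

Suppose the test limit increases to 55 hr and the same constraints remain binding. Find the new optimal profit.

Check each constraint at x*: solder 33/50 (slack 17); packaging 30/33 (slack 3); pick-and-place 75/75 (tight); test 54/54 (tight).
By complementary slackness, y = 0 for the non-binding constraints.
From A_Bᵀ y = c: 5·y_pick-and-place + 3·y_test = 73.5; 4·y_pick-and-place + 3·y_test = 64.5.
→ y_pick-and-place = 9 and y_test = 9.5.
Δz = y_test·Δb = 9.5 × (1) = 9.5, so new z* = 1188 + 9.5 = 1197.5.

1197.5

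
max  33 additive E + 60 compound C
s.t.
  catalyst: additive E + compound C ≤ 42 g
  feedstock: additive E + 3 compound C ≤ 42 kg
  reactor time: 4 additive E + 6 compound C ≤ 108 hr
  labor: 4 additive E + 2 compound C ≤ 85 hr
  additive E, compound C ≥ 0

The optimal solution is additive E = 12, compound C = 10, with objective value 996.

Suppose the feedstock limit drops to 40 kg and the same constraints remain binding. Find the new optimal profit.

Binding: feedstock and reactor time. Non-binding: catalyst (20 unused), labor (17 unused).
By complementary slackness, y = 0 for the non-binding constraints.
Dual feasibility on the basic columns requires 1·y_feedstock + 4·y_reactor time = 33, 3·y_feedstock + 6·y_reactor time = 60.
→ y_feedstock = 7 and y_reactor time = 6.5.
Δz = y_feedstock·Δb = 7 × (-2) = -14, so new z* = 996 − 14 = 982.

982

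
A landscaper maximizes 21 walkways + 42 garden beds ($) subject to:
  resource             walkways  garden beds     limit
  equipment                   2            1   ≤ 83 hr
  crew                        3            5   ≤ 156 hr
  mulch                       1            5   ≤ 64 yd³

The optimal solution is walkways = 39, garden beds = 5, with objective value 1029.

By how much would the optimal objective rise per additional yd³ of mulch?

Binding: equipment and mulch. Non-binding: crew (14 unused).
Slack constraints have shadow price 0 (complementary slackness).
The binding rows give the dual system: 2·y_equipment + 1·y_mulch = 21 and 1·y_equipment + 5·y_mulch = 42.
This yields shadow prices y_equipment = 7, y_mulch = 7.
Shadow price of mulch = 7.

7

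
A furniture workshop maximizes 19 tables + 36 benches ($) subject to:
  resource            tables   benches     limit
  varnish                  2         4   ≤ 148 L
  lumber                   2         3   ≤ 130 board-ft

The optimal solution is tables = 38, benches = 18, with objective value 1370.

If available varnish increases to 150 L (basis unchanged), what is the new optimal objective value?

Check each constraint at x*: varnish 148/148 (tight); lumber 130/130 (tight).
From A_Bᵀ y = c: 2·y_varnish + 2·y_lumber = 19; 4·y_varnish + 3·y_lumber = 36.
This yields shadow prices y_varnish = 7.5, y_lumber = 2.
Δz = y_varnish·Δb = 7.5 × (2) = 15, so new z* = 1370 + 15 = 1385.

1385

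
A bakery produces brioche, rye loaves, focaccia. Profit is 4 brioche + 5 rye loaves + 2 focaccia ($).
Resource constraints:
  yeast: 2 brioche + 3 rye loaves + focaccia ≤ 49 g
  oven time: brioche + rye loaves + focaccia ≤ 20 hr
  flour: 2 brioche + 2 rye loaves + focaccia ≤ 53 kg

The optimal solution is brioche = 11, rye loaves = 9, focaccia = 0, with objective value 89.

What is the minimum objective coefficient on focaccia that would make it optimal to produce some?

3

Binding: yeast and oven time. Non-binding: flour (13 unused).
By complementary slackness, y = 0 for the non-binding constraint.
Dual feasibility on the basic columns requires 2·y_yeast + 1·y_oven time = 4, 3·y_yeast + 1·y_oven time = 5.
→ y_yeast = 1 and y_oven time = 2.
focaccia enters the basis when its profit ≥ yᵀa₃ = 1·1 + 2·1 = 3.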